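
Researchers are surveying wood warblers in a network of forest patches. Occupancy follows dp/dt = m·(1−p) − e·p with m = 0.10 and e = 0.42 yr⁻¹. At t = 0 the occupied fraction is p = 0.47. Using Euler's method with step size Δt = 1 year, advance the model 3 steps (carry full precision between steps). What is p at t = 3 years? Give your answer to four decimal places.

Update rule: p ← p + [m·(1−p) − e·p]·Δt with Δt = 1.
p: 0.47000 → 0.32560  (Δp = -0.14440)
p: 0.32560 → 0.25629  (Δp = -0.06931)
p: 0.25629 → 0.22302  (Δp = -0.03327)

0.2230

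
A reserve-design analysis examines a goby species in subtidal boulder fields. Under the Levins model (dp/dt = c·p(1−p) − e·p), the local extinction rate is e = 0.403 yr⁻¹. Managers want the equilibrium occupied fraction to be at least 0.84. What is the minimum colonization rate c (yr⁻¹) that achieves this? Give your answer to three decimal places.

2.519

p* = 1 − e/c ≥ 0.84 requires e/c ≤ 0.1600, i.e. c ≥ e/0.1600.
c_min = 0.403/0.1600 = 2.5187.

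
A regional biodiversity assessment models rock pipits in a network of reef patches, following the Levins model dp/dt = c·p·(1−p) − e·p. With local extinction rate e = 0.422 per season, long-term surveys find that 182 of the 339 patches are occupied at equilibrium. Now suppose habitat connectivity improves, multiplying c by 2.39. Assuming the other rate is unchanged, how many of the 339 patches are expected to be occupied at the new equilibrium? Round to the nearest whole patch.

273

Observed p* = 182/339 = 0.53687.
Balance c(1−p*) = e gives c = e/(1 − 0.53687) = 0.422/0.46313 = 0.91119.
New p* = 1 − e/c = 1 − 0.42200/2.17774 = 0.80622.
Expected occupied = 339 × 0.80622 = 273.31 ≈ 273.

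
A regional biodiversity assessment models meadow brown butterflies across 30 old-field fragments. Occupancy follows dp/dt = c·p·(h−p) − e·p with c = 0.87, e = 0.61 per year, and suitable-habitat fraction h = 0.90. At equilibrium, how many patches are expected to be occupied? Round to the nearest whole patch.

6

p* = h − e/c = 0.90 − 0.7011 = 0.1989.
Expected occupied patches = N × p* = 30 × 0.1989 = 5.97 ≈ 6.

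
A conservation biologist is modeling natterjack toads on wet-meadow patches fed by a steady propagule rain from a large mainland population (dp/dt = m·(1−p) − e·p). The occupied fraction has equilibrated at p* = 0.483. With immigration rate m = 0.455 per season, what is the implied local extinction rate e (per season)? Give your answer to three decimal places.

At equilibrium m(1−p*) = e·p*, so e = m(1−p*)/p*.
e = 0.455 × 0.5170 / 0.483 = 0.4870.

0.487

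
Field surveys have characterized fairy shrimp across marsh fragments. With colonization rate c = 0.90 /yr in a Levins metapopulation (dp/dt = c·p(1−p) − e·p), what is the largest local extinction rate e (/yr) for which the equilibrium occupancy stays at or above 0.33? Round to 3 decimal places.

0.603

1 − e/c ≥ 0.33 ⇒ e ≤ c(1 − 0.33) = 0.90 × 0.6700.
e_max = 0.6030.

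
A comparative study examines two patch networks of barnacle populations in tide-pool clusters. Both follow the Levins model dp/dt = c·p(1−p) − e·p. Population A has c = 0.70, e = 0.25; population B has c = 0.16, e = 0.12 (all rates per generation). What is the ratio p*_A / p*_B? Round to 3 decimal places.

A: p*_A = 1 − 0.25/0.70 = 0.6429.
B: p*_B = 1 − 0.12/0.16 = 0.2500.
p*_A / p*_B = 0.6429/0.2500 = 2.5714.

2.571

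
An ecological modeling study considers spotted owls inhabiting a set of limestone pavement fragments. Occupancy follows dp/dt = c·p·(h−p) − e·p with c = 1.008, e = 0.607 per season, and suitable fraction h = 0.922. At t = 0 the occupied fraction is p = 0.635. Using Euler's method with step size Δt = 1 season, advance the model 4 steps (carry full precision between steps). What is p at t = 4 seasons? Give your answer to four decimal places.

0.3448

Update rule: p ← p + [c·p·(h−p) − e·p]·Δt with Δt = 1.
p: 0.63500 → 0.43326  (Δp = -0.20174)
p: 0.43326 → 0.38372  (Δp = -0.04954)
p: 0.38372 → 0.35900  (Δp = -0.02471)
p: 0.35900 → 0.34482  (Δp = -0.01418)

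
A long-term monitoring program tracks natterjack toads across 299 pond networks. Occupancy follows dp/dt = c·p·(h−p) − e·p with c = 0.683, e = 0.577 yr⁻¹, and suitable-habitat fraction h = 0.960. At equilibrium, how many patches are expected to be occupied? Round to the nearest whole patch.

p* = h − e/c = 0.960 − 0.8448 = 0.1152.
Expected occupied patches = N × p* = 299 × 0.1152 = 34.44 ≈ 34.

34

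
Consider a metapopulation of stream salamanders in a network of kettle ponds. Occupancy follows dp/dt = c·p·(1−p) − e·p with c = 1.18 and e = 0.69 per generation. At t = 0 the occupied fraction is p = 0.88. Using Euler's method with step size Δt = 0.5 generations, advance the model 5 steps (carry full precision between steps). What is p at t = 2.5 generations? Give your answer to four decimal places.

0.4622

Update rule: p ← p + [c·p·(1−p) − e·p]·Δt with Δt = 0.5.
  1  |  dp/dt·Δt = -0.241296  |  p_1 = 0.638704
  2  |  dp/dt·Δt = -0.084204  |  p_2 = 0.554500
  3  |  dp/dt·Δt = -0.045555  |  p_3 = 0.508945
  4  |  dp/dt·Δt = -0.028133  |  p_4 = 0.480812
  5  |  dp/dt·Δt = -0.018597  |  p_5 = 0.462215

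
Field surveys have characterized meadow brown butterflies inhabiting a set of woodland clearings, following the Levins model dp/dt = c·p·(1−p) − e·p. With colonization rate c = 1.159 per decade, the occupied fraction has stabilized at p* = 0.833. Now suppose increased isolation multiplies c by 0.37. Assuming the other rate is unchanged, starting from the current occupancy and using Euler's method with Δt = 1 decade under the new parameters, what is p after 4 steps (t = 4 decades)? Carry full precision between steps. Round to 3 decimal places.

Balance c(1−p*) = e gives e = 1.159×(1 − 0.83300) = 0.19355.
Starting from p₀ = 0.83300; update p ← p + (dp/dt)·Δt with the new parameters.
step 1: Δp = -0.10157, p = 0.73143
step 2: Δp = -0.05733, p = 0.67410
step 3: Δp = -0.03626, p = 0.63783
step 4: Δp = -0.02439, p = 0.61344

0.613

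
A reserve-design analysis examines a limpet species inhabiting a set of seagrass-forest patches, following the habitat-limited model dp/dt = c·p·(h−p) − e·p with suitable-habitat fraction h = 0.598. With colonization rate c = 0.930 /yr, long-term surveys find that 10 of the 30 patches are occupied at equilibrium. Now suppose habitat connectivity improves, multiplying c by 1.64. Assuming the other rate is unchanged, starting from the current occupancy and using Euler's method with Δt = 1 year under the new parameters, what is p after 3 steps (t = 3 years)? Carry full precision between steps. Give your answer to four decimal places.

Observed p* = 10/30 = 0.33333.
Balance c(h−p*) = e gives e = 0.930×(0.598 − 0.33333) = 0.24614.
Starting from p₀ = 0.33333; update p ← p + (dp/dt)·Δt with the new parameters.
t = 1: p = 0.33333 + (+0.05251) = 0.38584
t = 2: p = 0.38584 + (+0.02988) = 0.41572
t = 3: p = 0.41572 + (+0.01325) = 0.42897

0.4290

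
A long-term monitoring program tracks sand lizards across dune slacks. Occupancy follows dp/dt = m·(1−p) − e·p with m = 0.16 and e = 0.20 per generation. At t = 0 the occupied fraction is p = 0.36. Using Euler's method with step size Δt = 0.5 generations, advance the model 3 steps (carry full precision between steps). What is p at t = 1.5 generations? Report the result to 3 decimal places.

0.398

Update rule: p ← p + [m·(1−p) − e·p]·Δt with Δt = 0.5.
step 1: Δp = +0.01520, p = 0.37520
step 2: Δp = +0.01246, p = 0.38766
step 3: Δp = +0.01022, p = 0.39788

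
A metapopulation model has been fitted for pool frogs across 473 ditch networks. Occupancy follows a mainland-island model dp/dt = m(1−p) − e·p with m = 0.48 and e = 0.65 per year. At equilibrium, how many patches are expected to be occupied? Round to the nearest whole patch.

p* = m/(m+e) = 0.48/1.1300 = 0.4248.
Expected occupied patches = N × p* = 473 × 0.4248 = 200.92 ≈ 201.

201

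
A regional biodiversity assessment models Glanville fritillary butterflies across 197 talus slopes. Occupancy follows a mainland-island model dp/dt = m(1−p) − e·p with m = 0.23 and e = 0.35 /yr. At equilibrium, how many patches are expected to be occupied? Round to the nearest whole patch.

78

p* = m/(m+e) = 0.23/0.5800 = 0.3966.
Expected occupied patches = N × p* = 197 × 0.3966 = 78.12 ≈ 78.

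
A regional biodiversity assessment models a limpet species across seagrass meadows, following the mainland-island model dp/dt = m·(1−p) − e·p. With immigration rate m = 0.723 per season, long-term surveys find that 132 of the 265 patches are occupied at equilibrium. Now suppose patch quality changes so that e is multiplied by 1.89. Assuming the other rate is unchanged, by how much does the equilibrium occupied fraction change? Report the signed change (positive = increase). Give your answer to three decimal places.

Observed p* = 132/265 = 0.49811.
Balance m(1−p*) = e·p* gives e = m(1−p*)/p* = 0.723×0.50189/0.49811 = 0.72849.
New p* = m/(m+e) = 0.72300/(0.72300+1.37685) = 0.34431.
Δp* = 0.34431 − 0.49811 = -0.15380.

-0.154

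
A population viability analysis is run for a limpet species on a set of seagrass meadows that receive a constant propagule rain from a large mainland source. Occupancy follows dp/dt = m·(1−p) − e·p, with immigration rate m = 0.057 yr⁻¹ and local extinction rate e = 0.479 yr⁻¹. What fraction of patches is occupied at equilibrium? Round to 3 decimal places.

0.106

At equilibrium the propagule rain into empty patches balances local extinction: m(1−p*) = e·p*.
p* = m/(m+e) = 0.057/(0.057+0.479) = 0.057/0.5360 = 0.1063.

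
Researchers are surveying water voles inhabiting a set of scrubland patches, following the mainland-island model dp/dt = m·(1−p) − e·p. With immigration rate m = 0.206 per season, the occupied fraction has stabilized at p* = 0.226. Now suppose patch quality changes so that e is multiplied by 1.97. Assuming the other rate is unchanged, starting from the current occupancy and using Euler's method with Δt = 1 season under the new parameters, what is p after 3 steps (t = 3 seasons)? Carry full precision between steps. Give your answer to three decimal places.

0.109

Balance m(1−p*) = e·p* gives e = m(1−p*)/p* = 0.206×0.77400/0.22600 = 0.70550.
Starting from p₀ = 0.22600; update p ← p + (dp/dt)·Δt with the new parameters.
t = 1: p = 0.22600 + (-0.15466) = 0.07134
t = 2: p = 0.07134 + (+0.09215) = 0.16349
t = 3: p = 0.16349 + (-0.05491) = 0.10858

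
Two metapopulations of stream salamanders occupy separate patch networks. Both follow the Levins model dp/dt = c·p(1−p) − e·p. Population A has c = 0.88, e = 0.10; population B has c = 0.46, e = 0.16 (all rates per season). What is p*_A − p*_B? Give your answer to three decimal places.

0.234

A: p*_A = 1 − 0.10/0.88 = 0.8864.
B: p*_B = 1 − 0.16/0.46 = 0.6522.
p*_A − p*_B = 0.8864 − 0.6522 = 0.2342.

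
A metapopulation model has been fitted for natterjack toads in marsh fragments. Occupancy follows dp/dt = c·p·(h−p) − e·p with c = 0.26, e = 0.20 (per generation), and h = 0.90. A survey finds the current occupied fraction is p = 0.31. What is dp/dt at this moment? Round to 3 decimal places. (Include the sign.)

-0.014

Colonization term: c·p·(h−p) = 0.26×0.31×0.5900 = 0.04755.
Extinction term: e·p = 0.06200.
dp/dt = 0.04755 − 0.06200 = -0.01445.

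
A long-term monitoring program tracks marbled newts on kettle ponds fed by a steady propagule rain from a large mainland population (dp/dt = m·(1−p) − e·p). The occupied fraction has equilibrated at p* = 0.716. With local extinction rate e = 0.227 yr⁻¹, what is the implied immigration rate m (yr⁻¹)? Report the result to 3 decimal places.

0.572

At equilibrium m(1−p*) = e·p*, so m = e·p*/(1−p*).
m = 0.227 × 0.716 / 0.2840 = 0.1625/0.2840 = 0.5723.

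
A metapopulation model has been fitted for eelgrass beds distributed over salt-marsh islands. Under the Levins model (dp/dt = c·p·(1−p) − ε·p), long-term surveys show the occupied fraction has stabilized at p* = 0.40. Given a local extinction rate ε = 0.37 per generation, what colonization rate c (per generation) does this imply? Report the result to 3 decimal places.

At equilibrium c(1−p*) = ε, so c = ε/(1−p*).
c = 0.37/(1 − 0.40) = 0.37/0.6000 = 0.6167.

0.617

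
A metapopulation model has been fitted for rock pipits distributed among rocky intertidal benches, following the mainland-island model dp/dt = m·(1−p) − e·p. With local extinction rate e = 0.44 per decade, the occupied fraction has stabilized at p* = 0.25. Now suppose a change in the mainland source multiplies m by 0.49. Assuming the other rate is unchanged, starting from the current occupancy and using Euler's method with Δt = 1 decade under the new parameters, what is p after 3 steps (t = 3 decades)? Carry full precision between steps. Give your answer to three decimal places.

0.153

Balance m(1−p*) = e·p* gives m = e·p*/(1−p*) = 0.44×0.25000/0.75000 = 0.14667.
Starting from p₀ = 0.25000; update p ← p + (dp/dt)·Δt with the new parameters.
step 1: Δp = -0.05610, p = 0.19390
step 2: Δp = -0.02738, p = 0.16652
step 3: Δp = -0.01337, p = 0.15315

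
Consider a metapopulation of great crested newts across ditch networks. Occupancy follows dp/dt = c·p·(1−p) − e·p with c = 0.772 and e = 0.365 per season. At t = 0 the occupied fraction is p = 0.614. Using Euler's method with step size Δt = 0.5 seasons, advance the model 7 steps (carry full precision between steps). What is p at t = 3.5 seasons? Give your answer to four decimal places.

0.5423

Update rule: p ← p + [c·p·(1−p) − e·p]·Δt with Δt = 0.5.
  1  |  dp/dt·Δt = -0.020571  |  p_1 = 0.593429
  2  |  dp/dt·Δt = -0.015170  |  p_2 = 0.578258
  3  |  dp/dt·Δt = -0.011396  |  p_3 = 0.566862
  4  |  dp/dt·Δt = -0.008678  |  p_4 = 0.558184
  5  |  dp/dt·Δt = -0.006675  |  p_5 = 0.551509
  6  |  dp/dt·Δt = -0.005174  |  p_6 = 0.546334
  7  |  dp/dt·Δt = -0.004035  |  p_7 = 0.542300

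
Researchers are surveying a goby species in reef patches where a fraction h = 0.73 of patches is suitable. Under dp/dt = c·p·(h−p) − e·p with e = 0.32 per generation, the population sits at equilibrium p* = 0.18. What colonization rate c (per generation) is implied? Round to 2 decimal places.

At equilibrium c(h−p*) = e, so c = e/(h−p*).
c = 0.32/(0.73 − 0.18) = 0.32/0.5500 = 0.5818.

0.58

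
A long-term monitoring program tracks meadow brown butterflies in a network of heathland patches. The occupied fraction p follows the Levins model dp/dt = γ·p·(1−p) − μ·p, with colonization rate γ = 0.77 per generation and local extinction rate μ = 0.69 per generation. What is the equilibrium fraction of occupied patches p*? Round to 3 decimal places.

Setting dp/dt = 0 and dividing through by p* gives γ·(1−p*) = μ.
So p* = 1 − μ/γ = 1 − 0.69/0.77 = 1 − 0.8961 = 0.1039.

0.104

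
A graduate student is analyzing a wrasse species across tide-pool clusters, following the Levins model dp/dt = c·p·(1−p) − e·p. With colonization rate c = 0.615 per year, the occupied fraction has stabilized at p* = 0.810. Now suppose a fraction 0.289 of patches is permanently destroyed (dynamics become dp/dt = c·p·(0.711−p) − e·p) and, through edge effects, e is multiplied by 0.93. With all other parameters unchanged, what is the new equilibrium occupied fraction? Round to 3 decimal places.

Balance c(1−p*) = e gives e = 0.615×(1 − 0.81000) = 0.11685.
New p* = 0.711 − e/c = 0.711 − 0.10867/0.61500 = 0.53430.

0.534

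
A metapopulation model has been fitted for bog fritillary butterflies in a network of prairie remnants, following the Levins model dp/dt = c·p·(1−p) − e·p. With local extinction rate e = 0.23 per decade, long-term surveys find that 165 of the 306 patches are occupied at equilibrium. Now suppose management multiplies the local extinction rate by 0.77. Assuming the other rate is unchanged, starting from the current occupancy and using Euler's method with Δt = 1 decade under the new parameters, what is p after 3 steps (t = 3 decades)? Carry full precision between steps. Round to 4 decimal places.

0.6060

Observed p* = 165/306 = 0.53922.
Balance c(1−p*) = e gives c = e/(1 − 0.53922) = 0.23/0.46078 = 0.49915.
Starting from p₀ = 0.53922; update p ← p + (dp/dt)·Δt with the new parameters.
t = 1: p = 0.53922 + (+0.02852) = 0.56774
t = 2: p = 0.56774 + (+0.02195) = 0.58969
t = 3: p = 0.58969 + (+0.01634) = 0.60603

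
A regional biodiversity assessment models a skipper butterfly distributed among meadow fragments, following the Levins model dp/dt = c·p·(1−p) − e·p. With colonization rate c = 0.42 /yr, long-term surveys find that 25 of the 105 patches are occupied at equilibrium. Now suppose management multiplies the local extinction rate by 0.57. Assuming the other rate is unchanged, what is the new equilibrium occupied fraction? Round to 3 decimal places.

Observed p* = 25/105 = 0.23810.
Balance c(1−p*) = e gives e = 0.42×(1 − 0.23810) = 0.32000.
New p* = 1 − e/c = 1 − 0.18240/0.42000 = 0.56571.

0.566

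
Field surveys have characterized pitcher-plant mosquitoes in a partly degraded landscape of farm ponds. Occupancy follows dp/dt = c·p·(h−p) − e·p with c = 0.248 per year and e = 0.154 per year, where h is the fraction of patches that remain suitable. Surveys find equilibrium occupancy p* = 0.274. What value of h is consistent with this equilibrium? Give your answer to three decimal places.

At equilibrium c(h−p*) = e, so h = p* + e/c.
h = 0.274 + 0.154/0.248 = 0.274 + 0.6210 = 0.8950.

0.895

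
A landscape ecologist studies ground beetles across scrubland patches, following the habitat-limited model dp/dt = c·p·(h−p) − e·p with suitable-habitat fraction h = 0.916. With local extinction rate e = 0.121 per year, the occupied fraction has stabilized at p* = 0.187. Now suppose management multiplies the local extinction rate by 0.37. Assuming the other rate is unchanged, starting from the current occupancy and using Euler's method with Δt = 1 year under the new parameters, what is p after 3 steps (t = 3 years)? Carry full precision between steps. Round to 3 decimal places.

0.232

Balance c(h−p*) = e gives c = e/(0.916 − 0.18700) = 0.121/0.72900 = 0.16598.
Starting from p₀ = 0.18700; update p ← p + (dp/dt)·Δt with the new parameters.
p: 0.18700 → 0.20126  (Δp = +0.01426)
p: 0.20126 → 0.21612  (Δp = +0.01487)
p: 0.21612 → 0.23155  (Δp = +0.01543)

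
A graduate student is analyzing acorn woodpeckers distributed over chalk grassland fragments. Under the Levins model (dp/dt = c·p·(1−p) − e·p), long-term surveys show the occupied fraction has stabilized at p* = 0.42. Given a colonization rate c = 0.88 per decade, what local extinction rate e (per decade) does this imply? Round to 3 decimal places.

0.510

At equilibrium c(1−p*) = e.
e = 0.88 × (1 − 0.42) = 0.88 × 0.5800 = 0.5104.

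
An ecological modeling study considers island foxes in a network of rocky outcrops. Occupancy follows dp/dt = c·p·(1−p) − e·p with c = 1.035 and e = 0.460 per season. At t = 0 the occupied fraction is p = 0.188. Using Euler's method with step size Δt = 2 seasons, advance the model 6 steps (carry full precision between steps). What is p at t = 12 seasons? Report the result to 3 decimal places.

Update rule: p ← p + [c·p·(1−p) − e·p]·Δt with Δt = 2.
step 1: Δp = +0.14304, p = 0.33104
step 2: Δp = +0.15385, p = 0.48489
step 3: Δp = +0.07093, p = 0.55582
step 4: Δp = -0.00030, p = 0.55552
step 5: Δp = +0.00005, p = 0.55556
step 6: Δp = -0.00001, p = 0.55555

0.556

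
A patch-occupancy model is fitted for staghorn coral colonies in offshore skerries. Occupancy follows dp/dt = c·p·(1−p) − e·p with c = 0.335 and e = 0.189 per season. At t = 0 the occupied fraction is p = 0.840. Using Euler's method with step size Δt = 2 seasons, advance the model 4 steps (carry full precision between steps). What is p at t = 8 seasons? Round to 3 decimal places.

0.480

Update rule: p ← p + [c·p·(1−p) − e·p]·Δt with Δt = 2.
t = 2: p = 0.84000 + (-0.22747) = 0.61253
t = 4: p = 0.61253 + (-0.07252) = 0.54001
t = 6: p = 0.54001 + (-0.03770) = 0.50231
t = 8: p = 0.50231 + (-0.02238) = 0.47993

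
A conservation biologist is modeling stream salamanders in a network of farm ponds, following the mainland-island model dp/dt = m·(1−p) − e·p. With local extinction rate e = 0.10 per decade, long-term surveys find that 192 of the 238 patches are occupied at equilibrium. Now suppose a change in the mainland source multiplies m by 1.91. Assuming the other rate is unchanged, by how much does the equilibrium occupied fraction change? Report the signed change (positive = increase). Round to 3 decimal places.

Observed p* = 192/238 = 0.80672.
Balance m(1−p*) = e·p* gives m = e·p*/(1−p*) = 0.10×0.80672/0.19328 = 0.41738.
New p* = m/(m+e) = 0.79720/(0.79720+0.10000) = 0.88854.
Δp* = 0.88854 − 0.80672 = +0.08182.

0.082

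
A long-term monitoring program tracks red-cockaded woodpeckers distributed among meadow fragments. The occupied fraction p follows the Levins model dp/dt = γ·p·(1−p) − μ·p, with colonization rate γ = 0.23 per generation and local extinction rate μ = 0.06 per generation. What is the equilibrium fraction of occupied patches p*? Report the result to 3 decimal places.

0.739

Setting dp/dt = 0 and dividing through by p* gives γ·(1−p*) = μ.
So p* = 1 − μ/γ = 1 − 0.06/0.23 = 1 − 0.2609 = 0.7391.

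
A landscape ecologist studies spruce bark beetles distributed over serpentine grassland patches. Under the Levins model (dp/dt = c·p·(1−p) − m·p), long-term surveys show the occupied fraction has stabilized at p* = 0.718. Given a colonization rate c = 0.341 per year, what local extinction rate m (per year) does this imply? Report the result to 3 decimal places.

0.096

At equilibrium c(1−p*) = m.
m = 0.341 × (1 − 0.718) = 0.341 × 0.2820 = 0.0962.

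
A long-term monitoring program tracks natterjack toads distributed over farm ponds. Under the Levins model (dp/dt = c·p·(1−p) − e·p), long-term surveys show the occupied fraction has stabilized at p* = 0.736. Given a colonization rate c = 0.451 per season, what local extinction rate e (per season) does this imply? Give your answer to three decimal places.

0.119

At equilibrium c(1−p*) = e.
e = 0.451 × (1 − 0.736) = 0.451 × 0.2640 = 0.1191.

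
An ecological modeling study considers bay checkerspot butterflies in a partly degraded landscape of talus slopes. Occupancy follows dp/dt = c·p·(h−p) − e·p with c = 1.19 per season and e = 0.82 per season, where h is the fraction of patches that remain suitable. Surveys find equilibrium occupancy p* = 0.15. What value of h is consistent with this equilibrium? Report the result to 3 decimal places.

At equilibrium c(h−p*) = e, so h = p* + e/c.
h = 0.15 + 0.82/1.19 = 0.15 + 0.6891 = 0.8391.

0.839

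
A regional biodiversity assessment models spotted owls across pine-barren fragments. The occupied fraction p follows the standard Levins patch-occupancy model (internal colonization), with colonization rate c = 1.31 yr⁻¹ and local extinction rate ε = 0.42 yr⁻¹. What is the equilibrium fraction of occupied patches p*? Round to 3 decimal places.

0.679

Setting dp/dt = 0 and dividing through by p* gives c·(1−p*) = ε.
So p* = 1 − ε/c = 1 − 0.42/1.31 = 1 − 0.3206 = 0.6794.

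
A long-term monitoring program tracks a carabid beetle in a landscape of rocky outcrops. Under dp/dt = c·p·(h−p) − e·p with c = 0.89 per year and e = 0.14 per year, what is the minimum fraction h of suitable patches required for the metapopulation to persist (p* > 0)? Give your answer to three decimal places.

0.157

p* = h − e/c is positive only when h > e/c.
h_min = e/c = 0.14/0.89 = 0.1573.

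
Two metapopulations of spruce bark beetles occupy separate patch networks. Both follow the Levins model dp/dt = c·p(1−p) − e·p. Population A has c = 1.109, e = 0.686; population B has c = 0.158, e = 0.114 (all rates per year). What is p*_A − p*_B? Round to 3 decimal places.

0.103

A: p*_A = 1 − 0.686/1.109 = 0.3814.
B: p*_B = 1 − 0.114/0.158 = 0.2785.
p*_A − p*_B = 0.3814 − 0.2785 = 0.1029.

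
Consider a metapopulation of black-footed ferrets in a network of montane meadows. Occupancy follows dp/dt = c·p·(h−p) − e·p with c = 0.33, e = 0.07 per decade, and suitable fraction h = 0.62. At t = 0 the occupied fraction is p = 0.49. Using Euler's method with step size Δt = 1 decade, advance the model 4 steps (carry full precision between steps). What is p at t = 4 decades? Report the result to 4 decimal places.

0.4496

Update rule: p ← p + [c·p·(h−p) − e·p]·Δt with Δt = 1.
p: 0.49000 → 0.47672  (Δp = -0.01328)
p: 0.47672 → 0.46589  (Δp = -0.01083)
p: 0.46589 → 0.45697  (Δp = -0.00892)
p: 0.45697 → 0.44957  (Δp = -0.00740)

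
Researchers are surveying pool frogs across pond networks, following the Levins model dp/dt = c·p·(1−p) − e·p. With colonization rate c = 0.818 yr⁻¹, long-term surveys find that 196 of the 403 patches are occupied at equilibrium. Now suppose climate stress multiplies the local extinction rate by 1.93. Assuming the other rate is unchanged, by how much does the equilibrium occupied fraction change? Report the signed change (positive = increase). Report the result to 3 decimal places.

Observed p* = 196/403 = 0.48635.
Balance c(1−p*) = e gives e = 0.818×(1 − 0.48635) = 0.42017.
New p* = 1 − e/c = 1 − 0.81093/0.81800 = 0.00864.
Δp* = 0.00864 − 0.48635 = -0.47771.

-0.478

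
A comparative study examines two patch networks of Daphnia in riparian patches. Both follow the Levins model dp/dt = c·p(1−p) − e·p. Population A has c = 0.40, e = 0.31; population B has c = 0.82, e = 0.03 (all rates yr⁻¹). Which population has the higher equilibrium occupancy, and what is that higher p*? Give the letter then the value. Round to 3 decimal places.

A: p*_A = 1 − 0.31/0.40 = 0.2250.
B: p*_B = 1 − 0.03/0.82 = 0.9634.
B is higher at 0.9634.

B, 0.963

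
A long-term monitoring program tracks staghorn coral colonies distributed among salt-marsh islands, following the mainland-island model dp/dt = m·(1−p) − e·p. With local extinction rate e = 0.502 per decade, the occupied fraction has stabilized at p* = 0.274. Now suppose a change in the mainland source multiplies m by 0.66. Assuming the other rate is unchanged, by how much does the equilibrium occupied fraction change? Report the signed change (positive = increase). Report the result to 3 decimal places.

Balance m(1−p*) = e·p* gives m = e·p*/(1−p*) = 0.502×0.27400/0.72600 = 0.18946.
New p* = m/(m+e) = 0.12504/(0.12504+0.50200) = 0.19941.
Δp* = 0.19941 − 0.27400 = -0.07459.

-0.075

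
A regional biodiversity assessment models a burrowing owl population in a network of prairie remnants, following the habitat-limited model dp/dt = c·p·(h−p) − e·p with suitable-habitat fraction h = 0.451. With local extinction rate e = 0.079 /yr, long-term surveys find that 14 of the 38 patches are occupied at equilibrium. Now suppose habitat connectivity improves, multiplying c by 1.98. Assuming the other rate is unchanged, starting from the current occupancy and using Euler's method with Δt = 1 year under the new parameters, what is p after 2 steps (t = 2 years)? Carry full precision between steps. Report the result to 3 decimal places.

0.406

Observed p* = 14/38 = 0.36842.
Balance c(h−p*) = e gives c = e/(0.451 − 0.36842) = 0.079/0.08258 = 0.95666.
Starting from p₀ = 0.36842; update p ← p + (dp/dt)·Δt with the new parameters.
p: 0.36842 → 0.39694  (Δp = +0.02852)
p: 0.39694 → 0.40623  (Δp = +0.00929)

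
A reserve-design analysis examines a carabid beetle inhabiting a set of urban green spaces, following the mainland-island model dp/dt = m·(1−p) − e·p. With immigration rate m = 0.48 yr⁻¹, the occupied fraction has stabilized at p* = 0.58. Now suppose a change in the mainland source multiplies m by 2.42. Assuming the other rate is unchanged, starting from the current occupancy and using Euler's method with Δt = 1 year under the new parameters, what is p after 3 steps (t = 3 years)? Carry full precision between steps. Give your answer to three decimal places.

Balance m(1−p*) = e·p* gives e = m(1−p*)/p* = 0.48×0.42000/0.58000 = 0.34759.
Starting from p₀ = 0.58000; update p ← p + (dp/dt)·Δt with the new parameters.
  1  |  dp/dt·Δt = +0.286272  |  p_1 = 0.866272
  2  |  dp/dt·Δt = -0.145766  |  p_2 = 0.720506
  3  |  dp/dt·Δt = +0.074222  |  p_3 = 0.794728

0.795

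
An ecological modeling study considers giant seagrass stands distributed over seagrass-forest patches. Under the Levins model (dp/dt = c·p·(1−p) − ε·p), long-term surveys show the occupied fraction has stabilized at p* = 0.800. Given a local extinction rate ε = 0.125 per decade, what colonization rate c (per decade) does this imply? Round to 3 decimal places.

0.625

At equilibrium c(1−p*) = ε, so c = ε/(1−p*).
c = 0.125/(1 − 0.800) = 0.125/0.2000 = 0.6250.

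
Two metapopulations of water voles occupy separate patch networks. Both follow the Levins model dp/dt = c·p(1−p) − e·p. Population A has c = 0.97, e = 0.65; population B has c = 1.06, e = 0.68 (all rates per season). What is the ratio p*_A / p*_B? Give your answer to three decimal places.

0.920

A: p*_A = 1 − 0.65/0.97 = 0.3299.
B: p*_B = 1 − 0.68/1.06 = 0.3585.
p*_A / p*_B = 0.3299/0.3585 = 0.9202.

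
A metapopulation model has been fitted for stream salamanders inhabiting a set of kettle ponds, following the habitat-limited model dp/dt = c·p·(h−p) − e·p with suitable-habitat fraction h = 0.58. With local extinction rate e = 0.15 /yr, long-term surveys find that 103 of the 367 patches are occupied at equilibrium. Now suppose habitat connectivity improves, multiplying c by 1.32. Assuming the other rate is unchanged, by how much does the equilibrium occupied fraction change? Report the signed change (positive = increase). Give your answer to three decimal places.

0.073

Observed p* = 103/367 = 0.28065.
Balance c(h−p*) = e gives c = e/(0.58 − 0.28065) = 0.15/0.29935 = 0.50109.
New p* = 0.58 − e/c = 0.58 − 0.15000/0.66144 = 0.35322.
Δp* = 0.35322 − 0.28065 = +0.07257.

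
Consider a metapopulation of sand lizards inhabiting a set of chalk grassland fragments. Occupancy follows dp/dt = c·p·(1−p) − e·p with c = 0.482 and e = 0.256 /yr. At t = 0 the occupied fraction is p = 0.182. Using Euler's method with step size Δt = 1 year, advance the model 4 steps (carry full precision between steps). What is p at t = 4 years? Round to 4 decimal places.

Update rule: p ← p + [c·p·(1−p) − e·p]·Δt with Δt = 1.
  1  |  dp/dt·Δt = +0.025166  |  p_1 = 0.207166
  2  |  dp/dt·Δt = +0.026133  |  p_2 = 0.233299
  3  |  dp/dt·Δt = +0.026491  |  p_3 = 0.259790
  4  |  dp/dt·Δt = +0.026182  |  p_4 = 0.285972

0.2860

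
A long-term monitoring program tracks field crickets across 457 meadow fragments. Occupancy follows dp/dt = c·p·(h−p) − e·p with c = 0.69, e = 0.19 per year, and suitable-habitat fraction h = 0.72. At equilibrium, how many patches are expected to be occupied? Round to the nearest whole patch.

p* = h − e/c = 0.72 − 0.2754 = 0.4446.
Expected occupied patches = N × p* = 457 × 0.4446 = 203.20 ≈ 203.

203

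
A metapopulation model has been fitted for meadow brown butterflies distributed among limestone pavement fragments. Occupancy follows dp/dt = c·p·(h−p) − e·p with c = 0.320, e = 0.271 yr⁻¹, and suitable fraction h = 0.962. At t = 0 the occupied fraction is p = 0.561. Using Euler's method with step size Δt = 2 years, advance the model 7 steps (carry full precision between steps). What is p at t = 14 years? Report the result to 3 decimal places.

0.200

Update rule: p ← p + [c·p·(h−p) − e·p]·Δt with Δt = 2.
  1  |  dp/dt·Δt = -0.160087  |  p_1 = 0.400913
  2  |  dp/dt·Δt = -0.073329  |  p_2 = 0.327584
  3  |  dp/dt·Δt = -0.044543  |  p_3 = 0.283041
  4  |  dp/dt·Δt = -0.030417  |  p_4 = 0.252624
  5  |  dp/dt·Δt = -0.022231  |  p_5 = 0.230393
  6  |  dp/dt·Δt = -0.016996  |  p_6 = 0.213397
  7  |  dp/dt·Δt = -0.013421  |  p_7 = 0.199975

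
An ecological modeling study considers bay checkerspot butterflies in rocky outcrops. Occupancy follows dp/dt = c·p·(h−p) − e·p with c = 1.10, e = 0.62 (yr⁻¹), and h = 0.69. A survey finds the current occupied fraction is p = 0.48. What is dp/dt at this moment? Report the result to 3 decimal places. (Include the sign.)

-0.187

Colonization term: c·p·(h−p) = 1.10×0.48×0.2100 = 0.11088.
Extinction term: e·p = 0.29760.
dp/dt = 0.11088 − 0.29760 = -0.18672.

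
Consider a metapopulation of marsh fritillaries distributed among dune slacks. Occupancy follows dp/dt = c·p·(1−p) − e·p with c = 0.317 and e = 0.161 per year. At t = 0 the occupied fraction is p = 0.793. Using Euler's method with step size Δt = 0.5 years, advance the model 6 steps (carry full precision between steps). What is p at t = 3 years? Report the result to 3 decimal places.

0.638

Update rule: p ← p + [c·p·(1−p) − e·p]·Δt with Δt = 0.5.
step 1: Δp = -0.03782, p = 0.75518
step 2: Δp = -0.03149, p = 0.72369
step 3: Δp = -0.02656, p = 0.69713
step 4: Δp = -0.02265, p = 0.67448
step 5: Δp = -0.01950, p = 0.65498
step 6: Δp = -0.01691, p = 0.63807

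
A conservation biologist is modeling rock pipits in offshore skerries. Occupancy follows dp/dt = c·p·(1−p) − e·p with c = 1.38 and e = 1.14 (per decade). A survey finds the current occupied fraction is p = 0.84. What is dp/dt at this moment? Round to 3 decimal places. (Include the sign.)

Colonization term: c·p·(1−p) = 1.38×0.84×0.1600 = 0.18547.
Extinction term: e·p = 0.95760.
dp/dt = 0.18547 − 0.95760 = -0.77213.

-0.772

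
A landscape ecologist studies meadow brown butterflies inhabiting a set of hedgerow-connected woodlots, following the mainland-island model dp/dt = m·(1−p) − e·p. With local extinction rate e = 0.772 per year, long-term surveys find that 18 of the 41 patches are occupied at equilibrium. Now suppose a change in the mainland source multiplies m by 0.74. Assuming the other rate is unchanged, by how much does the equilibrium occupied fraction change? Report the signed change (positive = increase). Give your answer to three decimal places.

-0.072

Observed p* = 18/41 = 0.43902.
Balance m(1−p*) = e·p* gives m = e·p*/(1−p*) = 0.772×0.43902/0.56098 = 0.60416.
New p* = m/(m+e) = 0.44708/(0.44708+0.77200) = 0.36674.
Δp* = 0.36674 − 0.43902 = -0.07228.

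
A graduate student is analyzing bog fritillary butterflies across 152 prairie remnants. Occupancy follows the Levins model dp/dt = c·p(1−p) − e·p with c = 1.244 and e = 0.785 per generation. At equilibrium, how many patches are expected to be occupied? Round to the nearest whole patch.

p* = 1 − e/c = 1 − 0.785/1.244 = 0.3690.
Expected occupied patches = N × p* = 152 × 0.3690 = 56.08 ≈ 56.

56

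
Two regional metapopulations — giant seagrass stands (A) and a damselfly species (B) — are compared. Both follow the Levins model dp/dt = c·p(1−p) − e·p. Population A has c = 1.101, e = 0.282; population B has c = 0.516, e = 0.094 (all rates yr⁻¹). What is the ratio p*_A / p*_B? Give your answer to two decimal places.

0.91

A: p*_A = 1 − 0.282/1.101 = 0.7439.
B: p*_B = 1 − 0.094/0.516 = 0.8178.
p*_A / p*_B = 0.7439/0.8178 = 0.9096.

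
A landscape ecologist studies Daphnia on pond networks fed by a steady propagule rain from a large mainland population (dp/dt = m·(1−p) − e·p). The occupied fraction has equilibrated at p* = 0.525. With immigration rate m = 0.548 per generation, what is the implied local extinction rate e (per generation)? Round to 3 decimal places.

0.496

At equilibrium m(1−p*) = e·p*, so e = m(1−p*)/p*.
e = 0.548 × 0.4750 / 0.525 = 0.4958.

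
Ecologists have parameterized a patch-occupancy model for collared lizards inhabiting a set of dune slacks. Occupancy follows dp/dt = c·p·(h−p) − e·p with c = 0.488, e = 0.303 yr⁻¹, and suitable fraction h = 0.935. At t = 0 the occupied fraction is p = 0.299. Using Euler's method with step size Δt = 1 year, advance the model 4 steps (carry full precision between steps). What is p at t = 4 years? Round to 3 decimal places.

Update rule: p ← p + [c·p·(h−p) − e·p]·Δt with Δt = 1.
t = 1: p = 0.29900 + (+0.00220) = 0.30120
t = 2: p = 0.30120 + (+0.00190) = 0.30310
t = 3: p = 0.30310 + (+0.00163) = 0.30473
t = 4: p = 0.30473 + (+0.00139) = 0.30612

0.306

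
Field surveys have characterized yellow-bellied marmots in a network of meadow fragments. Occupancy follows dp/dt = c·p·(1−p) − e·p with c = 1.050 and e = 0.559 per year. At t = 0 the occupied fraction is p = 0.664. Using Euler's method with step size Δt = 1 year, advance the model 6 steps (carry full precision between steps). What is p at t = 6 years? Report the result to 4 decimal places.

0.4692

Update rule: p ← p + [c·p·(1−p) − e·p]·Δt with Δt = 1.
p: 0.66400 → 0.52708  (Δp = -0.13692)
p: 0.52708 → 0.49417  (Δp = -0.03291)
p: 0.49417 → 0.48039  (Δp = -0.01378)
p: 0.48039 → 0.47395  (Δp = -0.00644)
p: 0.47395 → 0.47080  (Δp = -0.00315)
p: 0.47080 → 0.46923  (Δp = -0.00157)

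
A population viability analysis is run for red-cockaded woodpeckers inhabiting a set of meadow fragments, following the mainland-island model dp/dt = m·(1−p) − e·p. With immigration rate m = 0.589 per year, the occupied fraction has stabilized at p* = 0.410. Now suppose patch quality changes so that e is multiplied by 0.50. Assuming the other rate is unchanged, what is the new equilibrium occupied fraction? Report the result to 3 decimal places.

0.582

Balance m(1−p*) = e·p* gives e = m(1−p*)/p* = 0.589×0.59000/0.41000 = 0.84759.
New p* = m/(m+e) = 0.58900/(0.58900+0.42379) = 0.58156.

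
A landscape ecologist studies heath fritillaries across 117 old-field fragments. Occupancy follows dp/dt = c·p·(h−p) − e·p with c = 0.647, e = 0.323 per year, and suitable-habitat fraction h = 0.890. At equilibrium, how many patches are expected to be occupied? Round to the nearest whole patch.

46

p* = h − e/c = 0.890 − 0.4992 = 0.3908.
Expected occupied patches = N × p* = 117 × 0.3908 = 45.72 ≈ 46.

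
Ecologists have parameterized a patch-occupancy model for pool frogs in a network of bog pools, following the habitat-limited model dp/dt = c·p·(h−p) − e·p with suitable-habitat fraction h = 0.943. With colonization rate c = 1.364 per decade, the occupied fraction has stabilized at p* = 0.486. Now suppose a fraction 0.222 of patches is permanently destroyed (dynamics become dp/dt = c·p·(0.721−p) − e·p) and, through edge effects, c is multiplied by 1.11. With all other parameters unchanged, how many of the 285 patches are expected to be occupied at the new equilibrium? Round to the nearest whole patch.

88

Balance c(h−p*) = e gives e = 1.364×(0.943 − 0.48600) = 0.62335.
New p* = 0.721 − e/c = 0.721 − 0.62335/1.51404 = 0.30929.
Expected occupied = 285 × 0.30929 = 88.15 ≈ 88.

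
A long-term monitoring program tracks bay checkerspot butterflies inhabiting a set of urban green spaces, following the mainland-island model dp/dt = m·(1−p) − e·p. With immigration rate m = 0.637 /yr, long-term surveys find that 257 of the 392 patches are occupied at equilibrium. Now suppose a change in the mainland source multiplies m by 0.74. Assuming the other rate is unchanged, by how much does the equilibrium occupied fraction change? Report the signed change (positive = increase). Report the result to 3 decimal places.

Observed p* = 257/392 = 0.65561.
Balance m(1−p*) = e·p* gives e = m(1−p*)/p* = 0.637×0.34439/0.65561 = 0.33461.
New p* = m/(m+e) = 0.47138/(0.47138+0.33461) = 0.58485.
Δp* = 0.58485 − 0.65561 = -0.07076.

-0.071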